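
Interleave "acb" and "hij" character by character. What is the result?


Interleaving "acb" and "hij":
  Position 0: 'a' from first, 'h' from second => "ah"
  Position 1: 'c' from first, 'i' from second => "ci"
  Position 2: 'b' from first, 'j' from second => "bj"
Result: ahcibj

ahcibj


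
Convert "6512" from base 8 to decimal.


Input: "6512" in base 8
Positional expansion:
  Digit '6' (value 6) x 8^3 = 3072
  Digit '5' (value 5) x 8^2 = 320
  Digit '1' (value 1) x 8^1 = 8
  Digit '2' (value 2) x 8^0 = 2
Sum = 3402

3402


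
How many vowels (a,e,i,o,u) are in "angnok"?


Input: angnok
Checking each character:
  'a' at position 0: vowel (running total: 1)
  'n' at position 1: consonant
  'g' at position 2: consonant
  'n' at position 3: consonant
  'o' at position 4: vowel (running total: 2)
  'k' at position 5: consonant
Total vowels: 2

2


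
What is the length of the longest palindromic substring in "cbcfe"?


Input: "cbcfe"
Checking substrings for palindromes:
  [0:3] "cbc" (len 3) => palindrome
Longest palindromic substring: "cbc" with length 3

3


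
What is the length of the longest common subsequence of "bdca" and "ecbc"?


LCS of "bdca" and "ecbc"
DP table:
           e    c    b    c
      0    0    0    0    0
  b   0    0    0    1    1
  d   0    0    0    1    1
  c   0    0    1    1    2
  a   0    0    1    1    2
LCS length = dp[4][4] = 2

2


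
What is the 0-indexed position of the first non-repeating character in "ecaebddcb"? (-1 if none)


Input: ecaebddcb
Character frequencies:
  'a': 1
  'b': 2
  'c': 2
  'd': 2
  'e': 2
Scanning left to right for freq == 1:
  Position 0 ('e'): freq=2, skip
  Position 1 ('c'): freq=2, skip
  Position 2 ('a'): unique! => answer = 2

2


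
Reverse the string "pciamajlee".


Input: pciamajlee
Reading characters right to left:
  Position 9: 'e'
  Position 8: 'e'
  Position 7: 'l'
  Position 6: 'j'
  Position 5: 'a'
  Position 4: 'm'
  Position 3: 'a'
  Position 2: 'i'
  Position 1: 'c'
  Position 0: 'p'
Reversed: eeljamaicp

eeljamaicp


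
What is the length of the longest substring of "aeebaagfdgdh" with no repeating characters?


Input: "aeebaagfdgdh"
Sliding window (track last position of each char):
  Position 0 ('a'): window [0,0] length 1 -- new best
  Position 1 ('e'): window [0,1] length 2 -- new best
  Position 2 ('e'): repeat (last at 1), move window start to 2
  Position 2 ('e'): window [2,2] length 1
  Position 3 ('b'): window [2,3] length 2
  Position 4 ('a'): window [2,4] length 3 -- new best
  Position 5 ('a'): repeat (last at 4), move window start to 5
  Position 5 ('a'): window [5,5] length 1
  Position 6 ('g'): window [5,6] length 2
  Position 7 ('f'): window [5,7] length 3
  Position 8 ('d'): window [5,8] length 4 -- new best
  Position 9 ('g'): repeat (last at 6), move window start to 7
  Position 9 ('g'): window [7,9] length 3
  Position 10 ('d'): repeat (last at 8), move window start to 9
  Position 10 ('d'): window [9,10] length 2
  Position 11 ('h'): window [9,11] length 3
Longest substring with no repeats: "agfd" with length 4

4


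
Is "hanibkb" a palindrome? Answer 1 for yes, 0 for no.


Input: hanibkb
Reversed: bkbinah
  Compare pos 0 ('h') with pos 6 ('b'): MISMATCH
  Compare pos 1 ('a') with pos 5 ('k'): MISMATCH
  Compare pos 2 ('n') with pos 4 ('b'): MISMATCH
Result: not a palindrome

0


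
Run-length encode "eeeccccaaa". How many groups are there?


Input: eeeccccaaa
Scanning for consecutive runs:
  Group 1: 'e' x 3 (positions 0-2)
  Group 2: 'c' x 4 (positions 3-6)
  Group 3: 'a' x 3 (positions 7-9)
Total groups: 3

3


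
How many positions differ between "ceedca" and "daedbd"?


Comparing "ceedca" and "daedbd" position by position:
  Position 0: 'c' vs 'd' => DIFFER
  Position 1: 'e' vs 'a' => DIFFER
  Position 2: 'e' vs 'e' => same
  Position 3: 'd' vs 'd' => same
  Position 4: 'c' vs 'b' => DIFFER
  Position 5: 'a' vs 'd' => DIFFER
Positions that differ: 4

4


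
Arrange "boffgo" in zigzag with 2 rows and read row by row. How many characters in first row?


Zigzag "boffgo" into 2 rows:
Placing characters:
  'b' => row 0
  'o' => row 1
  'f' => row 0
  'f' => row 1
  'g' => row 0
  'o' => row 1
Rows:
  Row 0: "bfg"
  Row 1: "ofo"
First row length: 3

3


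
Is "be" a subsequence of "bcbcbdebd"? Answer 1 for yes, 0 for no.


Check if "be" is a subsequence of "bcbcbdebd"
Greedy scan:
  Position 0 ('b'): matches sub[0] = 'b'
  Position 1 ('c'): no match needed
  Position 2 ('b'): no match needed
  Position 3 ('c'): no match needed
  Position 4 ('b'): no match needed
  Position 5 ('d'): no match needed
  Position 6 ('e'): matches sub[1] = 'e'
  Position 7 ('b'): no match needed
  Position 8 ('d'): no match needed
All 2 characters matched => is a subsequence

1


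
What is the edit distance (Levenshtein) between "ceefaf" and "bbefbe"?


Computing edit distance: "ceefaf" -> "bbefbe"
DP table:
           b    b    e    f    b    e
      0    1    2    3    4    5    6
  c   1    1    2    3    4    5    6
  e   2    2    2    2    3    4    5
  e   3    3    3    2    3    4    4
  f   4    4    4    3    2    3    4
  a   5    5    5    4    3    3    4
  f   6    6    6    5    4    4    4
Edit distance = dp[6][6] = 4

4


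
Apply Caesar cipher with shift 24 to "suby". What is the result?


Caesar cipher: shift "suby" by 24
  's' (pos 18) + 24 = pos 16 = 'q'
  'u' (pos 20) + 24 = pos 18 = 's'
  'b' (pos 1) + 24 = pos 25 = 'z'
  'y' (pos 24) + 24 = pos 22 = 'w'
Result: qszw

qszw


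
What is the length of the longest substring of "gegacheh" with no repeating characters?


Input: "gegacheh"
Sliding window (track last position of each char):
  Position 0 ('g'): window [0,0] length 1 -- new best
  Position 1 ('e'): window [0,1] length 2 -- new best
  Position 2 ('g'): repeat (last at 0), move window start to 1
  Position 2 ('g'): window [1,2] length 2
  Position 3 ('a'): window [1,3] length 3 -- new best
  Position 4 ('c'): window [1,4] length 4 -- new best
  Position 5 ('h'): window [1,5] length 5 -- new best
  Position 6 ('e'): repeat (last at 1), move window start to 2
  Position 6 ('e'): window [2,6] length 5
  Position 7 ('h'): repeat (last at 5), move window start to 6
  Position 7 ('h'): window [6,7] length 2
Longest substring with no repeats: "egach" with length 5

5


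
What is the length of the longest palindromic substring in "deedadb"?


Input: "deedadb"
Checking substrings for palindromes:
  [0:4] "deed" (len 4) => palindrome
  [3:6] "dad" (len 3) => palindrome
  [1:3] "ee" (len 2) => palindrome
Longest palindromic substring: "deed" with length 4

4


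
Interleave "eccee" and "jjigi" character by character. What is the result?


Interleaving "eccee" and "jjigi":
  Position 0: 'e' from first, 'j' from second => "ej"
  Position 1: 'c' from first, 'j' from second => "cj"
  Position 2: 'c' from first, 'i' from second => "ci"
  Position 3: 'e' from first, 'g' from second => "eg"
  Position 4: 'e' from first, 'i' from second => "ei"
Result: ejcjciegei

ejcjciegei


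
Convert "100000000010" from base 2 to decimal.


Input: "100000000010" in base 2
Positional expansion:
  Digit '1' (value 1) x 2^11 = 2048
  Digit '0' (value 0) x 2^10 = 0
  Digit '0' (value 0) x 2^9 = 0
  Digit '0' (value 0) x 2^8 = 0
  Digit '0' (value 0) x 2^7 = 0
  Digit '0' (value 0) x 2^6 = 0
  Digit '0' (value 0) x 2^5 = 0
  Digit '0' (value 0) x 2^4 = 0
  Digit '0' (value 0) x 2^3 = 0
  Digit '0' (value 0) x 2^2 = 0
  Digit '1' (value 1) x 2^1 = 2
  Digit '0' (value 0) x 2^0 = 0
Sum = 2050

2050


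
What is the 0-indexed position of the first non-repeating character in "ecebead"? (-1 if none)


Input: ecebead
Character frequencies:
  'a': 1
  'b': 1
  'c': 1
  'd': 1
  'e': 3
Scanning left to right for freq == 1:
  Position 0 ('e'): freq=3, skip
  Position 1 ('c'): unique! => answer = 1

1


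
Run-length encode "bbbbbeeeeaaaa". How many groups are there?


Input: bbbbbeeeeaaaa
Scanning for consecutive runs:
  Group 1: 'b' x 5 (positions 0-4)
  Group 2: 'e' x 4 (positions 5-8)
  Group 3: 'a' x 4 (positions 9-12)
Total groups: 3

3


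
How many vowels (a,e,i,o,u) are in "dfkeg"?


Input: dfkeg
Checking each character:
  'd' at position 0: consonant
  'f' at position 1: consonant
  'k' at position 2: consonant
  'e' at position 3: vowel (running total: 1)
  'g' at position 4: consonant
Total vowels: 1

1


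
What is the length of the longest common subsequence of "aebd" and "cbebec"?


LCS of "aebd" and "cbebec"
DP table:
           c    b    e    b    e    c
      0    0    0    0    0    0    0
  a   0    0    0    0    0    0    0
  e   0    0    0    1    1    1    1
  b   0    0    1    1    2    2    2
  d   0    0    1    1    2    2    2
LCS length = dp[4][6] = 2

2


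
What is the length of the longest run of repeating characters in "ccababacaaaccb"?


Input: "ccababacaaaccb"
Scanning for longest run:
  Position 1 ('c'): continues run of 'c', length=2
  Position 2 ('a'): new char, reset run to 1
  Position 3 ('b'): new char, reset run to 1
  Position 4 ('a'): new char, reset run to 1
  Position 5 ('b'): new char, reset run to 1
  Position 6 ('a'): new char, reset run to 1
  Position 7 ('c'): new char, reset run to 1
  Position 8 ('a'): new char, reset run to 1
  Position 9 ('a'): continues run of 'a', length=2
  Position 10 ('a'): continues run of 'a', length=3
  Position 11 ('c'): new char, reset run to 1
  Position 12 ('c'): continues run of 'c', length=2
  Position 13 ('b'): new char, reset run to 1
Longest run: 'a' with length 3

3


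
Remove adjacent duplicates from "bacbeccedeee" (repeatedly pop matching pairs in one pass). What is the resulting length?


Input: bacbeccedeee
Stack-based adjacent duplicate removal:
  Read 'b': push. Stack: b
  Read 'a': push. Stack: ba
  Read 'c': push. Stack: bac
  Read 'b': push. Stack: bacb
  Read 'e': push. Stack: bacbe
  Read 'c': push. Stack: bacbec
  Read 'c': matches stack top 'c' => pop. Stack: bacbe
  Read 'e': matches stack top 'e' => pop. Stack: bacb
  Read 'd': push. Stack: bacbd
  Read 'e': push. Stack: bacbde
  Read 'e': matches stack top 'e' => pop. Stack: bacbd
  Read 'e': push. Stack: bacbde
Final stack: "bacbde" (length 6)

6


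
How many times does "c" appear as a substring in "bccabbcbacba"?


Searching for "c" in "bccabbcbacba"
Scanning each position:
  Position 0: "b" => no
  Position 1: "c" => MATCH
  Position 2: "c" => MATCH
  Position 3: "a" => no
  Position 4: "b" => no
  Position 5: "b" => no
  Position 6: "c" => MATCH
  Position 7: "b" => no
  Position 8: "a" => no
  Position 9: "c" => MATCH
  Position 10: "b" => no
  Position 11: "a" => no
Total occurrences: 4

4


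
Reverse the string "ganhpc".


Input: ganhpc
Reading characters right to left:
  Position 5: 'c'
  Position 4: 'p'
  Position 3: 'h'
  Position 2: 'n'
  Position 1: 'a'
  Position 0: 'g'
Reversed: cphnag

cphnag


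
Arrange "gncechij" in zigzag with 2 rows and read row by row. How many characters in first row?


Zigzag "gncechij" into 2 rows:
Placing characters:
  'g' => row 0
  'n' => row 1
  'c' => row 0
  'e' => row 1
  'c' => row 0
  'h' => row 1
  'i' => row 0
  'j' => row 1
Rows:
  Row 0: "gcci"
  Row 1: "nehj"
First row length: 4

4


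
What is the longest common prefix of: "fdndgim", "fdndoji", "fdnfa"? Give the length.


Words: fdndgim, fdndoji, fdnfa
  Position 0: all 'f' => match
  Position 1: all 'd' => match
  Position 2: all 'n' => match
  Position 3: ('d', 'd', 'f') => mismatch, stop
LCP = "fdn" (length 3)

3


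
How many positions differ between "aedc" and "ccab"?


Comparing "aedc" and "ccab" position by position:
  Position 0: 'a' vs 'c' => DIFFER
  Position 1: 'e' vs 'c' => DIFFER
  Position 2: 'd' vs 'a' => DIFFER
  Position 3: 'c' vs 'b' => DIFFER
Positions that differ: 4

4


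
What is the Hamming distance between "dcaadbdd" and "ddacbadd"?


Comparing "dcaadbdd" and "ddacbadd" position by position:
  Position 0: 'd' vs 'd' => same
  Position 1: 'c' vs 'd' => differ
  Position 2: 'a' vs 'a' => same
  Position 3: 'a' vs 'c' => differ
  Position 4: 'd' vs 'b' => differ
  Position 5: 'b' vs 'a' => differ
  Position 6: 'd' vs 'd' => same
  Position 7: 'd' vs 'd' => same
Total differences (Hamming distance): 4

4


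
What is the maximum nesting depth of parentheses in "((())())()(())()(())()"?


Input: "((())())()(())()(())()"
Tracking depth:
  Position 0 '(': depth becomes 1
  Position 1 '(': depth becomes 2
  Position 2 '(': depth becomes 3
  Position 3 ')': depth becomes 2
  Position 4 ')': depth becomes 1
  Position 5 '(': depth becomes 2
  Position 6 ')': depth becomes 1
  Position 7 ')': depth becomes 0
  Position 8 '(': depth becomes 1
  Position 9 ')': depth becomes 0
  Position 10 '(': depth becomes 1
  Position 11 '(': depth becomes 2
  Position 12 ')': depth becomes 1
  Position 13 ')': depth becomes 0
  Position 14 '(': depth becomes 1
  Position 15 ')': depth becomes 0
  Position 16 '(': depth becomes 1
  Position 17 '(': depth becomes 2
  Position 18 ')': depth becomes 1
  Position 19 ')': depth becomes 0
  Position 20 '(': depth becomes 1
  Position 21 ')': depth becomes 0
Maximum depth reached: 3

3


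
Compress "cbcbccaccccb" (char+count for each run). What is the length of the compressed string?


Input: cbcbccaccccb
Runs:
  'c' x 1 => "c1"
  'b' x 1 => "b1"
  'c' x 1 => "c1"
  'b' x 1 => "b1"
  'c' x 2 => "c2"
  'a' x 1 => "a1"
  'c' x 4 => "c4"
  'b' x 1 => "b1"
Compressed: "c1b1c1b1c2a1c4b1"
Compressed length: 16

16


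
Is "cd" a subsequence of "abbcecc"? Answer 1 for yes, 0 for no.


Check if "cd" is a subsequence of "abbcecc"
Greedy scan:
  Position 0 ('a'): no match needed
  Position 1 ('b'): no match needed
  Position 2 ('b'): no match needed
  Position 3 ('c'): matches sub[0] = 'c'
  Position 4 ('e'): no match needed
  Position 5 ('c'): no match needed
  Position 6 ('c'): no match needed
Only matched 1/2 characters => not a subsequence

0


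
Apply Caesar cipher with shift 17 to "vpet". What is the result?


Caesar cipher: shift "vpet" by 17
  'v' (pos 21) + 17 = pos 12 = 'm'
  'p' (pos 15) + 17 = pos 6 = 'g'
  'e' (pos 4) + 17 = pos 21 = 'v'
  't' (pos 19) + 17 = pos 10 = 'k'
Result: mgvk

mgvk


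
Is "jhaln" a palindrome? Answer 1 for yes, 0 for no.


Input: jhaln
Reversed: nlahj
  Compare pos 0 ('j') with pos 4 ('n'): MISMATCH
  Compare pos 1 ('h') with pos 3 ('l'): MISMATCH
Result: not a palindrome

0


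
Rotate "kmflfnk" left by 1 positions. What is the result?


Input: "kmflfnk", rotate left by 1
First 1 characters: "k"
Remaining characters: "mflfnk"
Concatenate remaining + first: "mflfnk" + "k" = "mflfnkk"

mflfnkk


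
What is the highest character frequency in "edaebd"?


Input: edaebd
Character counts:
  'a': 1
  'b': 1
  'd': 2
  'e': 2
Maximum frequency: 2

2


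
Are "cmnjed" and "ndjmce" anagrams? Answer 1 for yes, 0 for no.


Strings: "cmnjed", "ndjmce"
Sorted first:  cdejmn
Sorted second: cdejmn
Sorted forms match => anagrams

1


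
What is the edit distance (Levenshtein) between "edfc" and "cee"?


Computing edit distance: "edfc" -> "cee"
DP table:
           c    e    e
      0    1    2    3
  e   1    1    1    2
  d   2    2    2    2
  f   3    3    3    3
  c   4    3    4    4
Edit distance = dp[4][3] = 4

4


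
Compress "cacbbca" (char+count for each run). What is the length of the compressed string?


Input: cacbbca
Runs:
  'c' x 1 => "c1"
  'a' x 1 => "a1"
  'c' x 1 => "c1"
  'b' x 2 => "b2"
  'c' x 1 => "c1"
  'a' x 1 => "a1"
Compressed: "c1a1c1b2c1a1"
Compressed length: 12

12


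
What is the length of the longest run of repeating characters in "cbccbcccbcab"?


Input: "cbccbcccbcab"
Scanning for longest run:
  Position 1 ('b'): new char, reset run to 1
  Position 2 ('c'): new char, reset run to 1
  Position 3 ('c'): continues run of 'c', length=2
  Position 4 ('b'): new char, reset run to 1
  Position 5 ('c'): new char, reset run to 1
  Position 6 ('c'): continues run of 'c', length=2
  Position 7 ('c'): continues run of 'c', length=3
  Position 8 ('b'): new char, reset run to 1
  Position 9 ('c'): new char, reset run to 1
  Position 10 ('a'): new char, reset run to 1
  Position 11 ('b'): new char, reset run to 1
Longest run: 'c' with length 3

3


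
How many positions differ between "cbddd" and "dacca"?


Comparing "cbddd" and "dacca" position by position:
  Position 0: 'c' vs 'd' => DIFFER
  Position 1: 'b' vs 'a' => DIFFER
  Position 2: 'd' vs 'c' => DIFFER
  Position 3: 'd' vs 'c' => DIFFER
  Position 4: 'd' vs 'a' => DIFFER
Positions that differ: 5

5


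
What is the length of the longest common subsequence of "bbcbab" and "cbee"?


LCS of "bbcbab" and "cbee"
DP table:
           c    b    e    e
      0    0    0    0    0
  b   0    0    1    1    1
  b   0    0    1    1    1
  c   0    1    1    1    1
  b   0    1    2    2    2
  a   0    1    2    2    2
  b   0    1    2    2    2
LCS length = dp[6][4] = 2

2


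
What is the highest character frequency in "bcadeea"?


Input: bcadeea
Character counts:
  'a': 2
  'b': 1
  'c': 1
  'd': 1
  'e': 2
Maximum frequency: 2

2


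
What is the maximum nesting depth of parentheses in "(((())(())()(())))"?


Input: "(((())(())()(())))"
Tracking depth:
  Position 0 '(': depth becomes 1
  Position 1 '(': depth becomes 2
  Position 2 '(': depth becomes 3
  Position 3 '(': depth becomes 4
  Position 4 ')': depth becomes 3
  Position 5 ')': depth becomes 2
  Position 6 '(': depth becomes 3
  Position 7 '(': depth becomes 4
  Position 8 ')': depth becomes 3
  Position 9 ')': depth becomes 2
  Position 10 '(': depth becomes 3
  Position 11 ')': depth becomes 2
  Position 12 '(': depth becomes 3
  Position 13 '(': depth becomes 4
  Position 14 ')': depth becomes 3
  Position 15 ')': depth becomes 2
  Position 16 ')': depth becomes 1
  Position 17 ')': depth becomes 0
Maximum depth reached: 4

4


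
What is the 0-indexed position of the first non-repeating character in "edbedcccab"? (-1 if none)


Input: edbedcccab
Character frequencies:
  'a': 1
  'b': 2
  'c': 3
  'd': 2
  'e': 2
Scanning left to right for freq == 1:
  Position 0 ('e'): freq=2, skip
  Position 1 ('d'): freq=2, skip
  Position 2 ('b'): freq=2, skip
  Position 3 ('e'): freq=2, skip
  Position 4 ('d'): freq=2, skip
  Position 5 ('c'): freq=3, skip
  Position 6 ('c'): freq=3, skip
  Position 7 ('c'): freq=3, skip
  Position 8 ('a'): unique! => answer = 8

8


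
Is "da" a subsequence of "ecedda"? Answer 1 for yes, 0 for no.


Check if "da" is a subsequence of "ecedda"
Greedy scan:
  Position 0 ('e'): no match needed
  Position 1 ('c'): no match needed
  Position 2 ('e'): no match needed
  Position 3 ('d'): matches sub[0] = 'd'
  Position 4 ('d'): no match needed
  Position 5 ('a'): matches sub[1] = 'a'
All 2 characters matched => is a subsequence

1


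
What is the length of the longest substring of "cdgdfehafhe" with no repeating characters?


Input: "cdgdfehafhe"
Sliding window (track last position of each char):
  Position 0 ('c'): window [0,0] length 1 -- new best
  Position 1 ('d'): window [0,1] length 2 -- new best
  Position 2 ('g'): window [0,2] length 3 -- new best
  Position 3 ('d'): repeat (last at 1), move window start to 2
  Position 3 ('d'): window [2,3] length 2
  Position 4 ('f'): window [2,4] length 3
  Position 5 ('e'): window [2,5] length 4 -- new best
  Position 6 ('h'): window [2,6] length 5 -- new best
  Position 7 ('a'): window [2,7] length 6 -- new best
  Position 8 ('f'): repeat (last at 4), move window start to 5
  Position 8 ('f'): window [5,8] length 4
  Position 9 ('h'): repeat (last at 6), move window start to 7
  Position 9 ('h'): window [7,9] length 3
  Position 10 ('e'): window [7,10] length 4
Longest substring with no repeats: "gdfeha" with length 6

6


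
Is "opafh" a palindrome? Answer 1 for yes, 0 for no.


Input: opafh
Reversed: hfapo
  Compare pos 0 ('o') with pos 4 ('h'): MISMATCH
  Compare pos 1 ('p') with pos 3 ('f'): MISMATCH
Result: not a palindrome

0


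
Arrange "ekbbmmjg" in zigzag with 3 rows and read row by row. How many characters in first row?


Zigzag "ekbbmmjg" into 3 rows:
Placing characters:
  'e' => row 0
  'k' => row 1
  'b' => row 2
  'b' => row 1
  'm' => row 0
  'm' => row 1
  'j' => row 2
  'g' => row 1
Rows:
  Row 0: "em"
  Row 1: "kbmg"
  Row 2: "bj"
First row length: 2

2


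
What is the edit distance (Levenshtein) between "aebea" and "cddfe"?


Computing edit distance: "aebea" -> "cddfe"
DP table:
           c    d    d    f    e
      0    1    2    3    4    5
  a   1    1    2    3    4    5
  e   2    2    2    3    4    4
  b   3    3    3    3    4    5
  e   4    4    4    4    4    4
  a   5    5    5    5    5    5
Edit distance = dp[5][5] = 5

5


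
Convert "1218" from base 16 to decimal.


Input: "1218" in base 16
Positional expansion:
  Digit '1' (value 1) x 16^3 = 4096
  Digit '2' (value 2) x 16^2 = 512
  Digit '1' (value 1) x 16^1 = 16
  Digit '8' (value 8) x 16^0 = 8
Sum = 4632

4632


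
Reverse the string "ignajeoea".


Input: ignajeoea
Reading characters right to left:
  Position 8: 'a'
  Position 7: 'e'
  Position 6: 'o'
  Position 5: 'e'
  Position 4: 'j'
  Position 3: 'a'
  Position 2: 'n'
  Position 1: 'g'
  Position 0: 'i'
Reversed: aeoejangi

aeoejangi


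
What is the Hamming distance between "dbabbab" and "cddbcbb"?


Comparing "dbabbab" and "cddbcbb" position by position:
  Position 0: 'd' vs 'c' => differ
  Position 1: 'b' vs 'd' => differ
  Position 2: 'a' vs 'd' => differ
  Position 3: 'b' vs 'b' => same
  Position 4: 'b' vs 'c' => differ
  Position 5: 'a' vs 'b' => differ
  Position 6: 'b' vs 'b' => same
Total differences (Hamming distance): 5

5


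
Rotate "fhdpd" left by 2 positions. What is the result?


Input: "fhdpd", rotate left by 2
First 2 characters: "fh"
Remaining characters: "dpd"
Concatenate remaining + first: "dpd" + "fh" = "dpdfh"

dpdfh


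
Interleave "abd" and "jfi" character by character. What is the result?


Interleaving "abd" and "jfi":
  Position 0: 'a' from first, 'j' from second => "aj"
  Position 1: 'b' from first, 'f' from second => "bf"
  Position 2: 'd' from first, 'i' from second => "di"
Result: ajbfdi

ajbfdi


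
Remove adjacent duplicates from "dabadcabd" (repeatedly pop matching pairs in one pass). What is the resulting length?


Input: dabadcabd
Stack-based adjacent duplicate removal:
  Read 'd': push. Stack: d
  Read 'a': push. Stack: da
  Read 'b': push. Stack: dab
  Read 'a': push. Stack: daba
  Read 'd': push. Stack: dabad
  Read 'c': push. Stack: dabadc
  Read 'a': push. Stack: dabadca
  Read 'b': push. Stack: dabadcab
  Read 'd': push. Stack: dabadcabd
Final stack: "dabadcabd" (length 9)

9


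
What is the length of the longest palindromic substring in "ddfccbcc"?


Input: "ddfccbcc"
Checking substrings for palindromes:
  [3:8] "ccbcc" (len 5) => palindrome
  [4:7] "cbc" (len 3) => palindrome
  [0:2] "dd" (len 2) => palindrome
  [3:5] "cc" (len 2) => palindrome
  [6:8] "cc" (len 2) => palindrome
Longest palindromic substring: "ccbcc" with length 5

5


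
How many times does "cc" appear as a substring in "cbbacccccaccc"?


Searching for "cc" in "cbbacccccaccc"
Scanning each position:
  Position 0: "cb" => no
  Position 1: "bb" => no
  Position 2: "ba" => no
  Position 3: "ac" => no
  Position 4: "cc" => MATCH
  Position 5: "cc" => MATCH
  Position 6: "cc" => MATCH
  Position 7: "cc" => MATCH
  Position 8: "ca" => no
  Position 9: "ac" => no
  Position 10: "cc" => MATCH
  Position 11: "cc" => MATCH
Total occurrences: 6

6


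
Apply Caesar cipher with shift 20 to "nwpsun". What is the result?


Caesar cipher: shift "nwpsun" by 20
  'n' (pos 13) + 20 = pos 7 = 'h'
  'w' (pos 22) + 20 = pos 16 = 'q'
  'p' (pos 15) + 20 = pos 9 = 'j'
  's' (pos 18) + 20 = pos 12 = 'm'
  'u' (pos 20) + 20 = pos 14 = 'o'
  'n' (pos 13) + 20 = pos 7 = 'h'
Result: hqjmoh

hqjmoh


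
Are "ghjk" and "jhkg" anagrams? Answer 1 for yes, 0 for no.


Strings: "ghjk", "jhkg"
Sorted first:  ghjk
Sorted second: ghjk
Sorted forms match => anagrams

1


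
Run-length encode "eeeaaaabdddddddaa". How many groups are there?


Input: eeeaaaabdddddddaa
Scanning for consecutive runs:
  Group 1: 'e' x 3 (positions 0-2)
  Group 2: 'a' x 4 (positions 3-6)
  Group 3: 'b' x 1 (positions 7-7)
  Group 4: 'd' x 7 (positions 8-14)
  Group 5: 'a' x 2 (positions 15-16)
Total groups: 5

5


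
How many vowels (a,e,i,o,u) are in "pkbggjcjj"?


Input: pkbggjcjj
Checking each character:
  'p' at position 0: consonant
  'k' at position 1: consonant
  'b' at position 2: consonant
  'g' at position 3: consonant
  'g' at position 4: consonant
  'j' at position 5: consonant
  'c' at position 6: consonant
  'j' at position 7: consonant
  'j' at position 8: consonant
Total vowels: 0

0


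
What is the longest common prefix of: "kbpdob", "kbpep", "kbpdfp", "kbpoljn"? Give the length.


Words: kbpdob, kbpep, kbpdfp, kbpoljn
  Position 0: all 'k' => match
  Position 1: all 'b' => match
  Position 2: all 'p' => match
  Position 3: ('d', 'e', 'd', 'o') => mismatch, stop
LCP = "kbp" (length 3)

3


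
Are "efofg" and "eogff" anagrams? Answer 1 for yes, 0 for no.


Strings: "efofg", "eogff"
Sorted first:  effgo
Sorted second: effgo
Sorted forms match => anagrams

1


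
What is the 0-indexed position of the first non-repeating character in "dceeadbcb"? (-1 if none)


Input: dceeadbcb
Character frequencies:
  'a': 1
  'b': 2
  'c': 2
  'd': 2
  'e': 2
Scanning left to right for freq == 1:
  Position 0 ('d'): freq=2, skip
  Position 1 ('c'): freq=2, skip
  Position 2 ('e'): freq=2, skip
  Position 3 ('e'): freq=2, skip
  Position 4 ('a'): unique! => answer = 4

4


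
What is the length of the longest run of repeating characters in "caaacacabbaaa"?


Input: "caaacacabbaaa"
Scanning for longest run:
  Position 1 ('a'): new char, reset run to 1
  Position 2 ('a'): continues run of 'a', length=2
  Position 3 ('a'): continues run of 'a', length=3
  Position 4 ('c'): new char, reset run to 1
  Position 5 ('a'): new char, reset run to 1
  Position 6 ('c'): new char, reset run to 1
  Position 7 ('a'): new char, reset run to 1
  Position 8 ('b'): new char, reset run to 1
  Position 9 ('b'): continues run of 'b', length=2
  Position 10 ('a'): new char, reset run to 1
  Position 11 ('a'): continues run of 'a', length=2
  Position 12 ('a'): continues run of 'a', length=3
Longest run: 'a' with length 3

3


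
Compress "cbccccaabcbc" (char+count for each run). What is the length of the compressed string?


Input: cbccccaabcbc
Runs:
  'c' x 1 => "c1"
  'b' x 1 => "b1"
  'c' x 4 => "c4"
  'a' x 2 => "a2"
  'b' x 1 => "b1"
  'c' x 1 => "c1"
  'b' x 1 => "b1"
  'c' x 1 => "c1"
Compressed: "c1b1c4a2b1c1b1c1"
Compressed length: 16

16


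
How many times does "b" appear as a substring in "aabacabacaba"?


Searching for "b" in "aabacabacaba"
Scanning each position:
  Position 0: "a" => no
  Position 1: "a" => no
  Position 2: "b" => MATCH
  Position 3: "a" => no
  Position 4: "c" => no
  Position 5: "a" => no
  Position 6: "b" => MATCH
  Position 7: "a" => no
  Position 8: "c" => no
  Position 9: "a" => no
  Position 10: "b" => MATCH
  Position 11: "a" => no
Total occurrences: 3

3


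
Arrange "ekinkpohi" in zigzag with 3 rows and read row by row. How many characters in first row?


Zigzag "ekinkpohi" into 3 rows:
Placing characters:
  'e' => row 0
  'k' => row 1
  'i' => row 2
  'n' => row 1
  'k' => row 0
  'p' => row 1
  'o' => row 2
  'h' => row 1
  'i' => row 0
Rows:
  Row 0: "eki"
  Row 1: "knph"
  Row 2: "io"
First row length: 3

3


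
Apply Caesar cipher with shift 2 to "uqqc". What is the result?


Caesar cipher: shift "uqqc" by 2
  'u' (pos 20) + 2 = pos 22 = 'w'
  'q' (pos 16) + 2 = pos 18 = 's'
  'q' (pos 16) + 2 = pos 18 = 's'
  'c' (pos 2) + 2 = pos 4 = 'e'
Result: wsse

wsse


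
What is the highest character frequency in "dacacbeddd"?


Input: dacacbeddd
Character counts:
  'a': 2
  'b': 1
  'c': 2
  'd': 4
  'e': 1
Maximum frequency: 4

4


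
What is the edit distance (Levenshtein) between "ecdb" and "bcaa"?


Computing edit distance: "ecdb" -> "bcaa"
DP table:
           b    c    a    a
      0    1    2    3    4
  e   1    1    2    3    4
  c   2    2    1    2    3
  d   3    3    2    2    3
  b   4    3    3    3    3
Edit distance = dp[4][4] = 3

3


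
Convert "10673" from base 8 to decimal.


Input: "10673" in base 8
Positional expansion:
  Digit '1' (value 1) x 8^4 = 4096
  Digit '0' (value 0) x 8^3 = 0
  Digit '6' (value 6) x 8^2 = 384
  Digit '7' (value 7) x 8^1 = 56
  Digit '3' (value 3) x 8^0 = 3
Sum = 4539

4539


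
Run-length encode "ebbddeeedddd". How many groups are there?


Input: ebbddeeedddd
Scanning for consecutive runs:
  Group 1: 'e' x 1 (positions 0-0)
  Group 2: 'b' x 2 (positions 1-2)
  Group 3: 'd' x 2 (positions 3-4)
  Group 4: 'e' x 3 (positions 5-7)
  Group 5: 'd' x 4 (positions 8-11)
Total groups: 5

5


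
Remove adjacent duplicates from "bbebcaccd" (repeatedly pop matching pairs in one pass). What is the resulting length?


Input: bbebcaccd
Stack-based adjacent duplicate removal:
  Read 'b': push. Stack: b
  Read 'b': matches stack top 'b' => pop. Stack: (empty)
  Read 'e': push. Stack: e
  Read 'b': push. Stack: eb
  Read 'c': push. Stack: ebc
  Read 'a': push. Stack: ebca
  Read 'c': push. Stack: ebcac
  Read 'c': matches stack top 'c' => pop. Stack: ebca
  Read 'd': push. Stack: ebcad
Final stack: "ebcad" (length 5)

5


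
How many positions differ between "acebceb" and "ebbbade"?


Comparing "acebceb" and "ebbbade" position by position:
  Position 0: 'a' vs 'e' => DIFFER
  Position 1: 'c' vs 'b' => DIFFER
  Position 2: 'e' vs 'b' => DIFFER
  Position 3: 'b' vs 'b' => same
  Position 4: 'c' vs 'a' => DIFFER
  Position 5: 'e' vs 'd' => DIFFER
  Position 6: 'b' vs 'e' => DIFFER
Positions that differ: 6

6


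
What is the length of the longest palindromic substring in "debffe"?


Input: "debffe"
Checking substrings for palindromes:
  [3:5] "ff" (len 2) => palindrome
Longest palindromic substring: "ff" with length 2

2


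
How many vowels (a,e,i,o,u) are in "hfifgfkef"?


Input: hfifgfkef
Checking each character:
  'h' at position 0: consonant
  'f' at position 1: consonant
  'i' at position 2: vowel (running total: 1)
  'f' at position 3: consonant
  'g' at position 4: consonant
  'f' at position 5: consonant
  'k' at position 6: consonant
  'e' at position 7: vowel (running total: 2)
  'f' at position 8: consonant
Total vowels: 2

2


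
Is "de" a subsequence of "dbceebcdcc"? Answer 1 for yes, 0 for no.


Check if "de" is a subsequence of "dbceebcdcc"
Greedy scan:
  Position 0 ('d'): matches sub[0] = 'd'
  Position 1 ('b'): no match needed
  Position 2 ('c'): no match needed
  Position 3 ('e'): matches sub[1] = 'e'
  Position 4 ('e'): no match needed
  Position 5 ('b'): no match needed
  Position 6 ('c'): no match needed
  Position 7 ('d'): no match needed
  Position 8 ('c'): no match needed
  Position 9 ('c'): no match needed
All 2 characters matched => is a subsequence

1


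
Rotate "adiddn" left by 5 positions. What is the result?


Input: "adiddn", rotate left by 5
First 5 characters: "adidd"
Remaining characters: "n"
Concatenate remaining + first: "n" + "adidd" = "nadidd"

nadidd


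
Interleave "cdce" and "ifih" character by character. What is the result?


Interleaving "cdce" and "ifih":
  Position 0: 'c' from first, 'i' from second => "ci"
  Position 1: 'd' from first, 'f' from second => "df"
  Position 2: 'c' from first, 'i' from second => "ci"
  Position 3: 'e' from first, 'h' from second => "eh"
Result: cidfcieh

cidfcieh


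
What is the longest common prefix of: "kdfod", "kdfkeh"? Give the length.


Words: kdfod, kdfkeh
  Position 0: all 'k' => match
  Position 1: all 'd' => match
  Position 2: all 'f' => match
  Position 3: ('o', 'k') => mismatch, stop
LCP = "kdf" (length 3)

3


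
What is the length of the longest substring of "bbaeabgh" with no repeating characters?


Input: "bbaeabgh"
Sliding window (track last position of each char):
  Position 0 ('b'): window [0,0] length 1 -- new best
  Position 1 ('b'): repeat (last at 0), move window start to 1
  Position 1 ('b'): window [1,1] length 1
  Position 2 ('a'): window [1,2] length 2 -- new best
  Position 3 ('e'): window [1,3] length 3 -- new best
  Position 4 ('a'): repeat (last at 2), move window start to 3
  Position 4 ('a'): window [3,4] length 2
  Position 5 ('b'): window [3,5] length 3
  Position 6 ('g'): window [3,6] length 4 -- new best
  Position 7 ('h'): window [3,7] length 5 -- new best
Longest substring with no repeats: "eabgh" with length 5

5


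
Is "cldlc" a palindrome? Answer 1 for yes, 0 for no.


Input: cldlc
Reversed: cldlc
  Compare pos 0 ('c') with pos 4 ('c'): match
  Compare pos 1 ('l') with pos 3 ('l'): match
Result: palindrome

1


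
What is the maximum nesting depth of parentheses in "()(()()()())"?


Input: "()(()()()())"
Tracking depth:
  Position 0 '(': depth becomes 1
  Position 1 ')': depth becomes 0
  Position 2 '(': depth becomes 1
  Position 3 '(': depth becomes 2
  Position 4 ')': depth becomes 1
  Position 5 '(': depth becomes 2
  Position 6 ')': depth becomes 1
  Position 7 '(': depth becomes 2
  Position 8 ')': depth becomes 1
  Position 9 '(': depth becomes 2
  Position 10 ')': depth becomes 1
  Position 11 ')': depth becomes 0
Maximum depth reached: 2

2


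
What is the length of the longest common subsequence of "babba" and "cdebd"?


LCS of "babba" and "cdebd"
DP table:
           c    d    e    b    d
      0    0    0    0    0    0
  b   0    0    0    0    1    1
  a   0    0    0    0    1    1
  b   0    0    0    0    1    1
  b   0    0    0    0    1    1
  a   0    0    0    0    1    1
LCS length = dp[5][5] = 1

1


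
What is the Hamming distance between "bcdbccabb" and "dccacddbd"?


Comparing "bcdbccabb" and "dccacddbd" position by position:
  Position 0: 'b' vs 'd' => differ
  Position 1: 'c' vs 'c' => same
  Position 2: 'd' vs 'c' => differ
  Position 3: 'b' vs 'a' => differ
  Position 4: 'c' vs 'c' => same
  Position 5: 'c' vs 'd' => differ
  Position 6: 'a' vs 'd' => differ
  Position 7: 'b' vs 'b' => same
  Position 8: 'b' vs 'd' => differ
Total differences (Hamming distance): 6

6


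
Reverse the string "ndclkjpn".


Input: ndclkjpn
Reading characters right to left:
  Position 7: 'n'
  Position 6: 'p'
  Position 5: 'j'
  Position 4: 'k'
  Position 3: 'l'
  Position 2: 'c'
  Position 1: 'd'
  Position 0: 'n'
Reversed: npjklcdn

npjklcdn


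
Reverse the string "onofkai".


Input: onofkai
Reading characters right to left:
  Position 6: 'i'
  Position 5: 'a'
  Position 4: 'k'
  Position 3: 'f'
  Position 2: 'o'
  Position 1: 'n'
  Position 0: 'o'
Reversed: iakfono

iakfono


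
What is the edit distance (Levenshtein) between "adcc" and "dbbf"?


Computing edit distance: "adcc" -> "dbbf"
DP table:
           d    b    b    f
      0    1    2    3    4
  a   1    1    2    3    4
  d   2    1    2    3    4
  c   3    2    2    3    4
  c   4    3    3    3    4
Edit distance = dp[4][4] = 4

4


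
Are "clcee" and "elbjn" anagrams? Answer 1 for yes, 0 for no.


Strings: "clcee", "elbjn"
Sorted first:  cceel
Sorted second: bejln
Differ at position 0: 'c' vs 'b' => not anagrams

0


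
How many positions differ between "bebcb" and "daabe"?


Comparing "bebcb" and "daabe" position by position:
  Position 0: 'b' vs 'd' => DIFFER
  Position 1: 'e' vs 'a' => DIFFER
  Position 2: 'b' vs 'a' => DIFFER
  Position 3: 'c' vs 'b' => DIFFER
  Position 4: 'b' vs 'e' => DIFFER
Positions that differ: 5

5


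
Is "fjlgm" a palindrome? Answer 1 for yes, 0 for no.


Input: fjlgm
Reversed: mgljf
  Compare pos 0 ('f') with pos 4 ('m'): MISMATCH
  Compare pos 1 ('j') with pos 3 ('g'): MISMATCH
Result: not a palindrome

0


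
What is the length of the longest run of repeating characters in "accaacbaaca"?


Input: "accaacbaaca"
Scanning for longest run:
  Position 1 ('c'): new char, reset run to 1
  Position 2 ('c'): continues run of 'c', length=2
  Position 3 ('a'): new char, reset run to 1
  Position 4 ('a'): continues run of 'a', length=2
  Position 5 ('c'): new char, reset run to 1
  Position 6 ('b'): new char, reset run to 1
  Position 7 ('a'): new char, reset run to 1
  Position 8 ('a'): continues run of 'a', length=2
  Position 9 ('c'): new char, reset run to 1
  Position 10 ('a'): new char, reset run to 1
Longest run: 'c' with length 2

2


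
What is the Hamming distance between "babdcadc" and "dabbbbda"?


Comparing "babdcadc" and "dabbbbda" position by position:
  Position 0: 'b' vs 'd' => differ
  Position 1: 'a' vs 'a' => same
  Position 2: 'b' vs 'b' => same
  Position 3: 'd' vs 'b' => differ
  Position 4: 'c' vs 'b' => differ
  Position 5: 'a' vs 'b' => differ
  Position 6: 'd' vs 'd' => same
  Position 7: 'c' vs 'a' => differ
Total differences (Hamming distance): 5

5


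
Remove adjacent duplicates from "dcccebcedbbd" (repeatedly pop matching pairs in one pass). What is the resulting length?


Input: dcccebcedbbd
Stack-based adjacent duplicate removal:
  Read 'd': push. Stack: d
  Read 'c': push. Stack: dc
  Read 'c': matches stack top 'c' => pop. Stack: d
  Read 'c': push. Stack: dc
  Read 'e': push. Stack: dce
  Read 'b': push. Stack: dceb
  Read 'c': push. Stack: dcebc
  Read 'e': push. Stack: dcebce
  Read 'd': push. Stack: dcebced
  Read 'b': push. Stack: dcebcedb
  Read 'b': matches stack top 'b' => pop. Stack: dcebced
  Read 'd': matches stack top 'd' => pop. Stack: dcebce
Final stack: "dcebce" (length 6)

6


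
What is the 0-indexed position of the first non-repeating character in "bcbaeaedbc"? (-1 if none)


Input: bcbaeaedbc
Character frequencies:
  'a': 2
  'b': 3
  'c': 2
  'd': 1
  'e': 2
Scanning left to right for freq == 1:
  Position 0 ('b'): freq=3, skip
  Position 1 ('c'): freq=2, skip
  Position 2 ('b'): freq=3, skip
  Position 3 ('a'): freq=2, skip
  Position 4 ('e'): freq=2, skip
  Position 5 ('a'): freq=2, skip
  Position 6 ('e'): freq=2, skip
  Position 7 ('d'): unique! => answer = 7

7


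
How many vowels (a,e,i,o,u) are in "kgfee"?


Input: kgfee
Checking each character:
  'k' at position 0: consonant
  'g' at position 1: consonant
  'f' at position 2: consonant
  'e' at position 3: vowel (running total: 1)
  'e' at position 4: vowel (running total: 2)
Total vowels: 2

2


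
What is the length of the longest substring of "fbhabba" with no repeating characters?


Input: "fbhabba"
Sliding window (track last position of each char):
  Position 0 ('f'): window [0,0] length 1 -- new best
  Position 1 ('b'): window [0,1] length 2 -- new best
  Position 2 ('h'): window [0,2] length 3 -- new best
  Position 3 ('a'): window [0,3] length 4 -- new best
  Position 4 ('b'): repeat (last at 1), move window start to 2
  Position 4 ('b'): window [2,4] length 3
  Position 5 ('b'): repeat (last at 4), move window start to 5
  Position 5 ('b'): window [5,5] length 1
  Position 6 ('a'): window [5,6] length 2
Longest substring with no repeats: "fbha" with length 4

4


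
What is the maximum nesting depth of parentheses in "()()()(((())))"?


Input: "()()()(((())))"
Tracking depth:
  Position 0 '(': depth becomes 1
  Position 1 ')': depth becomes 0
  Position 2 '(': depth becomes 1
  Position 3 ')': depth becomes 0
  Position 4 '(': depth becomes 1
  Position 5 ')': depth becomes 0
  Position 6 '(': depth becomes 1
  Position 7 '(': depth becomes 2
  Position 8 '(': depth becomes 3
  Position 9 '(': depth becomes 4
  Position 10 ')': depth becomes 3
  Position 11 ')': depth becomes 2
  Position 12 ')': depth becomes 1
  Position 13 ')': depth becomes 0
Maximum depth reached: 4

4


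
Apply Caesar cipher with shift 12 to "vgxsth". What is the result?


Caesar cipher: shift "vgxsth" by 12
  'v' (pos 21) + 12 = pos 7 = 'h'
  'g' (pos 6) + 12 = pos 18 = 's'
  'x' (pos 23) + 12 = pos 9 = 'j'
  's' (pos 18) + 12 = pos 4 = 'e'
  't' (pos 19) + 12 = pos 5 = 'f'
  'h' (pos 7) + 12 = pos 19 = 't'
Result: hsjeft

hsjeft
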